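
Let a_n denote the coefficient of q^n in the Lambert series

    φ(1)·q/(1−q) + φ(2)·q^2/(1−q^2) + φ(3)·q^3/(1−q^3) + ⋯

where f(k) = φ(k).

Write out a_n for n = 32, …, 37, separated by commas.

[q^32] φ(32)=16,φ(16)=8,φ(8)=4,φ(4)=2,φ(2)=1,φ(1)=1 ⇒ 32
q^33  k|33↦φ(k): 33:20 11:10 3:2 1:1  a_33=33
[q^34] φ(1)=1,φ(2)=1,φ(17)=16,φ(34)=16 ⇒ 34
[q^35] φ(35)=24,φ(7)=6,φ(5)=4,φ(1)=1 ⇒ 35
d|36:{36,18,12,9,6,4,3,2,1}  Σφ=12+6+4+6+2+2+2+1+1=36
n=37: 37·1 1·37  φ→[36+1]=37

32, 33, 34, 35, 36, 37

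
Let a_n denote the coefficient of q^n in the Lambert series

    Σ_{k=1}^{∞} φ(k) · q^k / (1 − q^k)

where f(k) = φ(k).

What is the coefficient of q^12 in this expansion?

[q^12] φ(12)=4,φ(6)=2,φ(4)=2,φ(3)=2,φ(2)=1,φ(1)=1 ⇒ 12

a_12 = 12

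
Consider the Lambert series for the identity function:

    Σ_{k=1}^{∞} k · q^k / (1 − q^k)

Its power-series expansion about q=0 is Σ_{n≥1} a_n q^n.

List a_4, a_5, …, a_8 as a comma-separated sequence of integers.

7, 6, 12, 8, 15

[q^4] f(4)=4,f(2)=2,f(1)=1 ⇒ 7
[q^5] f(5)=5,f(1)=1 ⇒ 6
d|6:{1,2,3,6}  Σf=1+2+3+6=12
q^7  k|7↦f(k): 1:1 7:7  a_7=8
[q^8] f(8)=8,f(4)=4,f(2)=2,f(1)=1 ⇒ 15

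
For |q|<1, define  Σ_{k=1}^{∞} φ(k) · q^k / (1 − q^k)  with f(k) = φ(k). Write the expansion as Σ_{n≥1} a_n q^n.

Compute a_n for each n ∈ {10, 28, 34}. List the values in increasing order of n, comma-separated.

[q^10] φ(10)=4,φ(5)=4,φ(2)=1,φ(1)=1 ⇒ 10
[q^28] φ(28)=12,φ(14)=6,φ(7)=6,φ(4)=2,φ(2)=1,φ(1)=1 ⇒ 28
q^34  k|34↦φ(k): 34:16 17:16 2:1 1:1  a_34=34

10, 28, 34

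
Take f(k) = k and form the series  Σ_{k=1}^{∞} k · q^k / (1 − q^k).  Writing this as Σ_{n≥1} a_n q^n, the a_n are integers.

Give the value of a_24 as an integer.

q^24  k|24↦f(k): 24:24 12:12 8:8 6:6 4:4 3:3 2:2 1:1  a_24=60

a_24 = 60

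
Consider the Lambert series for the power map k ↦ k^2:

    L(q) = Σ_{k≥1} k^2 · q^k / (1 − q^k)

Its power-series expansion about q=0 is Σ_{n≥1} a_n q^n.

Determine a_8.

a_8 = 85

d|8:{8,4,2,1}  Σf=64+16+4+1=85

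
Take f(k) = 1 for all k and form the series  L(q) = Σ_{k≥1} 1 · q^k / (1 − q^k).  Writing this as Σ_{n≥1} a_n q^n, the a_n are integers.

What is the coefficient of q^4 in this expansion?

q^4  k|4↦f(k): 1:1 2:1 4:1  a_4=3

a_4 = 3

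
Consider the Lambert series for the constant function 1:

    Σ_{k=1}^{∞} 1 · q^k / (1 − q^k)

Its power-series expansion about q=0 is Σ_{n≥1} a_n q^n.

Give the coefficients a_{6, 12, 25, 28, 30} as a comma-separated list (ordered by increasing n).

4, 6, 3, 6, 8

q^6  k|6↦f(k): 1:1 2:1 3:1 6:1  a_6=4
d|12:{12,6,4,3,2,1}  Σf=1+1+1+1+1+1=6
q^25  k|25↦f(k): 1:1 5:1 25:1  a_25=3
d|28:{1,2,4,7,14,28}  Σf=1+1+1+1+1+1=6
d|30:{30,15,10,6,5,3,2,1}  Σf=1+1+1+1+1+1+1+1=8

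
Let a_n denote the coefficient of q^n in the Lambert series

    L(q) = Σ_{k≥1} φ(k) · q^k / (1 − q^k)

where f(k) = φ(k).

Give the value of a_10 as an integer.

n=10: 10·1 5·2 2·5 1·10  φ→[4+4+1+1]=10

a_10 = 10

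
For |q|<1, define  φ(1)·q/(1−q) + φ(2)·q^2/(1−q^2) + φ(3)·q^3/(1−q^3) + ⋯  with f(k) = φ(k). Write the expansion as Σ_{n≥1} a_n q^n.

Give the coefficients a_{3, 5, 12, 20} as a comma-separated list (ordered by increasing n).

n=3: 3·1 1·3  φ→[2+1]=3
[q^5] φ(5)=4,φ(1)=1 ⇒ 5
[q^12] φ(12)=4,φ(6)=2,φ(4)=2,φ(3)=2,φ(2)=1,φ(1)=1 ⇒ 12
n=20: 20·1 10·2 5·4 4·5 2·10 1·20  φ→[8+4+4+2+1+1]=20

3, 5, 12, 20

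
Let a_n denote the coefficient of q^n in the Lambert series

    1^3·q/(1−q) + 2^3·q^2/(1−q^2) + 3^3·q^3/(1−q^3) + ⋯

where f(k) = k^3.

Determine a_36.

a_36 = 55261

[q^36] f(36)=46656,f(18)=5832,f(12)=1728,f(9)=729,f(6)=216,f(4)=64,f(3)=27,f(2)=8,f(1)=1 ⇒ 55261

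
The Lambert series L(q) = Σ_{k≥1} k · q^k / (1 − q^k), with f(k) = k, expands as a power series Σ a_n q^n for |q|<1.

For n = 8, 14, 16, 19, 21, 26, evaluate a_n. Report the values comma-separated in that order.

15, 24, 31, 20, 32, 42

n=8: 8·1 4·2 2·4 1·8  f→[8+4+2+1]=15
[q^14] f(14)=14,f(7)=7,f(2)=2,f(1)=1 ⇒ 24
[q^16] f(16)=16,f(8)=8,f(4)=4,f(2)=2,f(1)=1 ⇒ 31
d|19:{19,1}  Σf=19+1=20
q^21  k|21↦f(k): 1:1 3:3 7:7 21:21  a_21=32
d|26:{1,2,13,26}  Σf=1+2+13+26=42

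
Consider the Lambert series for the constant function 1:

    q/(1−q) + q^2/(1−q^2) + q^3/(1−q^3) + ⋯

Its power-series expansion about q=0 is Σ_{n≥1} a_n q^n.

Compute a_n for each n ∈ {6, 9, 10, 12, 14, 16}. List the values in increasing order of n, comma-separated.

4, 3, 4, 6, 4, 5

n=6: 6·1 3·2 2·3 1·6  f→[1+1+1+1]=4
q^9  k|9↦f(k): 9:1 3:1 1:1  a_9=3
n=10: 10·1 5·2 2·5 1·10  f→[1+1+1+1]=4
q^12  k|12↦f(k): 1:1 2:1 3:1 4:1 6:1 12:1  a_12=6
d|14:{14,7,2,1}  Σf=1+1+1+1=4
d|16:{1,2,4,8,16}  Σf=1+1+1+1+1=5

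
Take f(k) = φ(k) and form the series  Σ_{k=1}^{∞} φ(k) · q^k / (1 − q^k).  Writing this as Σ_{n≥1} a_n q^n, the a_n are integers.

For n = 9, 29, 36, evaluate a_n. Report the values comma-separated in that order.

d|9:{1,3,9}  Σφ=1+2+6=9
n=29: 1·29 29·1  φ→[1+28]=29
d|36:{36,18,12,9,6,4,3,2,1}  Σφ=12+6+4+6+2+2+2+1+1=36

9, 29, 36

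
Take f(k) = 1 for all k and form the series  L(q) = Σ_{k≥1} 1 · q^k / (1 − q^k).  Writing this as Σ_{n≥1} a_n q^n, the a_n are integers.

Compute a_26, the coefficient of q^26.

[q^26] f(1)=1,f(2)=1,f(13)=1,f(26)=1 ⇒ 4

a_26 = 4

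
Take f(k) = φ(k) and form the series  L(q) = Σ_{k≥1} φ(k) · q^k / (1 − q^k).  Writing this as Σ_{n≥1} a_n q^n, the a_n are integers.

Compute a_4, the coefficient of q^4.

d|4:{4,2,1}  Σφ=2+1+1=4

a_4 = 4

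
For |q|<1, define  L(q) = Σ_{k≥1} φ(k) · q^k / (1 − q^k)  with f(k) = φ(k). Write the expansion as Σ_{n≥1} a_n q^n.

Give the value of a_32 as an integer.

q^32  k|32↦φ(k): 32:16 16:8 8:4 4:2 2:1 1:1  a_32=32

a_32 = 32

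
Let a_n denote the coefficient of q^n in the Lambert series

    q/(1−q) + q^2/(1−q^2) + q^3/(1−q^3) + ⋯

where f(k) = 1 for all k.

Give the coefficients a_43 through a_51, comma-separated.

[q^43] f(1)=1,f(43)=1 ⇒ 2
d|44:{1,2,4,11,22,44}  Σf=1+1+1+1+1+1=6
n=45: 1·45 3·15 5·9 9·5 15·3 45·1  f→[1+1+1+1+1+1]=6
n=46: 46·1 23·2 2·23 1·46  f→[1+1+1+1]=4
q^47  k|47↦f(k): 47:1 1:1  a_47=2
d|48:{1,2,3,4,6,8,12,16,24,48}  Σf=1+1+1+1+1+1+1+1+1+1=10
q^49  k|49↦f(k): 49:1 7:1 1:1  a_49=3
[q^50] f(50)=1,f(25)=1,f(10)=1,f(5)=1,f(2)=1,f(1)=1 ⇒ 6
n=51: 1·51 3·17 17·3 51·1  f→[1+1+1+1]=4

2, 6, 6, 4, 2, 10, 3, 6, 4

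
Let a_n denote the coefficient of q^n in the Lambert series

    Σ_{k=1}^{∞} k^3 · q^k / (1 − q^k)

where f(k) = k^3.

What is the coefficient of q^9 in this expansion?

[q^9] f(9)=729,f(3)=27,f(1)=1 ⇒ 757

a_9 = 757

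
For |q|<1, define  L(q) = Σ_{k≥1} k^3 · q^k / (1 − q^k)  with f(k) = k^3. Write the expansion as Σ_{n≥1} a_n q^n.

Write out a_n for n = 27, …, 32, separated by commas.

20440, 25112, 24390, 31752, 29792, 37449

[q^27] f(1)=1,f(3)=27,f(9)=729,f(27)=19683 ⇒ 20440
d|28:{1,2,4,7,14,28}  Σf=1+8+64+343+2744+21952=25112
[q^29] f(29)=24389,f(1)=1 ⇒ 24390
d|30:{30,15,10,6,5,3,2,1}  Σf=27000+3375+1000+216+125+27+8+1=31752
n=31: 1·31 31·1  f→[1+29791]=29792
[q^32] f(32)=32768,f(16)=4096,f(8)=512,f(4)=64,f(2)=8,f(1)=1 ⇒ 37449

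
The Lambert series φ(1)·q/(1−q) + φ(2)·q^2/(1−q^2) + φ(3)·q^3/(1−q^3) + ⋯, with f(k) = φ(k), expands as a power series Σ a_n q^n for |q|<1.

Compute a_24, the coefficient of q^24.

q^24  k|24↦φ(k): 24:8 12:4 8:4 6:2 4:2 3:2 2:1 1:1  a_24=24

a_24 = 24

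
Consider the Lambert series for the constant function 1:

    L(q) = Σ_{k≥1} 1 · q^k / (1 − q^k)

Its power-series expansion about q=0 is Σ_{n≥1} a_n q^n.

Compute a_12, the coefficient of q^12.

q^12  k|12↦f(k): 1:1 2:1 3:1 4:1 6:1 12:1  a_12=6

a_12 = 6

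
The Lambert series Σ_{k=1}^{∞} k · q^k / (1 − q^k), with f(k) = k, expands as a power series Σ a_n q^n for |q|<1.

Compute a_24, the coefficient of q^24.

a_24 = 60

[q^24] f(24)=24,f(12)=12,f(8)=8,f(6)=6,f(4)=4,f(3)=3,f(2)=2,f(1)=1 ⇒ 60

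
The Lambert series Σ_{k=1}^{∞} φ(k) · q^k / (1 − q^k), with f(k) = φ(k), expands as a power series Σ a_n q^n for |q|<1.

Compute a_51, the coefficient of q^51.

[q^51] φ(51)=32,φ(17)=16,φ(3)=2,φ(1)=1 ⇒ 51

a_51 = 51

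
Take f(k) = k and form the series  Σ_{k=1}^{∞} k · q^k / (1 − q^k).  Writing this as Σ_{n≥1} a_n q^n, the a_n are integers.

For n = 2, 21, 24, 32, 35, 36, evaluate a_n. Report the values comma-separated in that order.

3, 32, 60, 63, 48, 91

n=2: 1·2 2·1  f→[1+2]=3
d|21:{1,3,7,21}  Σf=1+3+7+21=32
[q^24] f(24)=24,f(12)=12,f(8)=8,f(6)=6,f(4)=4,f(3)=3,f(2)=2,f(1)=1 ⇒ 60
q^32  k|32↦f(k): 32:32 16:16 8:8 4:4 2:2 1:1  a_32=63
d|35:{1,5,7,35}  Σf=1+5+7+35=48
d|36:{1,2,3,4,6,9,12,18,36}  Σf=1+2+3+4+6+9+12+18+36=91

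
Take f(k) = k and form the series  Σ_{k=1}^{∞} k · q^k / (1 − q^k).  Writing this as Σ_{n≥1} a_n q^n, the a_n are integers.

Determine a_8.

n=8: 8·1 4·2 2·4 1·8  f→[8+4+2+1]=15

a_8 = 15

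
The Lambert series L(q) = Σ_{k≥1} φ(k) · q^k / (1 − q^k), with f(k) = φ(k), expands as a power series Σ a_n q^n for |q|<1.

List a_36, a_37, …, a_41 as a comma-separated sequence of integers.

n=36: 1·36 2·18 3·12 4·9 6·6 9·4 12·3 18·2 36·1  φ→[1+1+2+2+2+6+4+6+12]=36
[q^37] φ(37)=36,φ(1)=1 ⇒ 37
[q^38] φ(1)=1,φ(2)=1,φ(19)=18,φ(38)=18 ⇒ 38
d|39:{39,13,3,1}  Σφ=24+12+2+1=39
[q^40] φ(40)=16,φ(20)=8,φ(10)=4,φ(8)=4,φ(5)=4,φ(4)=2,φ(2)=1,φ(1)=1 ⇒ 40
d|41:{1,41}  Σφ=1+40=41

36, 37, 38, 39, 40, 41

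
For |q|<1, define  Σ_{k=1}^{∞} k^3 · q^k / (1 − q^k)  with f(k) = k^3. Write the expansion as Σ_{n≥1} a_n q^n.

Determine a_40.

a_40 = 73710

d|40:{40,20,10,8,5,4,2,1}  Σf=64000+8000+1000+512+125+64+8+1=73710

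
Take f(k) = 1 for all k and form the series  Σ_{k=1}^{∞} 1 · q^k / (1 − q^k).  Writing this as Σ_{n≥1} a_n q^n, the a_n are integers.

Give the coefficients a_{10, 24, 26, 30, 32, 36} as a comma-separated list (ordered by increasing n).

d|10:{10,5,2,1}  Σf=1+1+1+1=4
[q^24] f(24)=1,f(12)=1,f(8)=1,f(6)=1,f(4)=1,f(3)=1,f(2)=1,f(1)=1 ⇒ 8
[q^26] f(1)=1,f(2)=1,f(13)=1,f(26)=1 ⇒ 4
q^30  k|30↦f(k): 30:1 15:1 10:1 6:1 5:1 3:1 2:1 1:1  a_30=8
d|32:{32,16,8,4,2,1}  Σf=1+1+1+1+1+1=6
[q^36] f(36)=1,f(18)=1,f(12)=1,f(9)=1,f(6)=1,f(4)=1,f(3)=1,f(2)=1,f(1)=1 ⇒ 9

4, 8, 4, 8, 6, 9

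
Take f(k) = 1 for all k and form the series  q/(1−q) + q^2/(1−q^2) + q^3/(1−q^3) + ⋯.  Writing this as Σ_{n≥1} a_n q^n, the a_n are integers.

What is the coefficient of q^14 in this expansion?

a_14 = 4

[q^14] f(1)=1,f(2)=1,f(7)=1,f(14)=1 ⇒ 4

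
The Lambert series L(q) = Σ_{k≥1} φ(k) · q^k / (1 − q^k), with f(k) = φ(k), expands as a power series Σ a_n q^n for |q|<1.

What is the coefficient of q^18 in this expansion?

[q^18] φ(18)=6,φ(9)=6,φ(6)=2,φ(3)=2,φ(2)=1,φ(1)=1 ⇒ 18

a_18 = 18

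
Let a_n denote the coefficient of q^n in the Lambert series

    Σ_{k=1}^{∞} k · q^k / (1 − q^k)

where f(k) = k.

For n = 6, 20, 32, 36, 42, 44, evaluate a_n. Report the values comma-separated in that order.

[q^6] f(1)=1,f(2)=2,f(3)=3,f(6)=6 ⇒ 12
n=20: 1·20 2·10 4·5 5·4 10·2 20·1  f→[1+2+4+5+10+20]=42
n=32: 32·1 16·2 8·4 4·8 2·16 1·32  f→[32+16+8+4+2+1]=63
n=36: 36·1 18·2 12·3 9·4 6·6 4·9 3·12 2·18 1·36  f→[36+18+12+9+6+4+3+2+1]=91
d|42:{42,21,14,7,6,3,2,1}  Σf=42+21+14+7+6+3+2+1=96
d|44:{44,22,11,4,2,1}  Σf=44+22+11+4+2+1=84

12, 42, 63, 91, 96, 84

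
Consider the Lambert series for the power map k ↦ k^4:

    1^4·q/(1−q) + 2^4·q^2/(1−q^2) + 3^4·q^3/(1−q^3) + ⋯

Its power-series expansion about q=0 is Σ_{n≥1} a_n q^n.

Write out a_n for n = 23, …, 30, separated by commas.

279842, 358258, 391251, 485554, 538084, 655746, 707282, 872644

n=23: 1·23 23·1  f→[1+279841]=279842
d|24:{24,12,8,6,4,3,2,1}  Σf=331776+20736+4096+1296+256+81+16+1=358258
q^25  k|25↦f(k): 1:1 5:625 25:390625  a_25=391251
d|26:{26,13,2,1}  Σf=456976+28561+16+1=485554
n=27: 27·1 9·3 3·9 1·27  f→[531441+6561+81+1]=538084
d|28:{28,14,7,4,2,1}  Σf=614656+38416+2401+256+16+1=655746
[q^29] f(1)=1,f(29)=707281 ⇒ 707282
q^30  k|30↦f(k): 1:1 2:16 3:81 5:625 6:1296 10:10000 15:50625 30:810000  a_30=872644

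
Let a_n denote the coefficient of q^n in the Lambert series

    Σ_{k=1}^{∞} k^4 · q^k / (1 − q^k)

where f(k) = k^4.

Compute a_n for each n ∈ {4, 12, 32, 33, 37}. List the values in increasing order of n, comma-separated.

273, 22386, 1118481, 1200644, 1874162

d|4:{4,2,1}  Σf=256+16+1=273
n=12: 12·1 6·2 4·3 3·4 2·6 1·12  f→[20736+1296+256+81+16+1]=22386
q^32  k|32↦f(k): 1:1 2:16 4:256 8:4096 16:65536 32:1048576  a_32=1118481
n=33: 1·33 3·11 11·3 33·1  f→[1+81+14641+1185921]=1200644
d|37:{1,37}  Σf=1+1874161=1874162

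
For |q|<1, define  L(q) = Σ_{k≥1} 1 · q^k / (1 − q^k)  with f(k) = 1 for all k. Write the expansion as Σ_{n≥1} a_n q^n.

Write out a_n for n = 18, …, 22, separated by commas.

6, 2, 6, 4, 4

[q^18] f(1)=1,f(2)=1,f(3)=1,f(6)=1,f(9)=1,f(18)=1 ⇒ 6
[q^19] f(1)=1,f(19)=1 ⇒ 2
d|20:{20,10,5,4,2,1}  Σf=1+1+1+1+1+1=6
d|21:{21,7,3,1}  Σf=1+1+1+1=4
n=22: 22·1 11·2 2·11 1·22  f→[1+1+1+1]=4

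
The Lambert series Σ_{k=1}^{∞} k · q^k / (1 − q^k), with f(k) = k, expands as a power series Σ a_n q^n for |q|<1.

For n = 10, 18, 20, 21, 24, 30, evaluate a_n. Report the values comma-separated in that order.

18, 39, 42, 32, 60, 72

d|10:{10,5,2,1}  Σf=10+5+2+1=18
[q^18] f(1)=1,f(2)=2,f(3)=3,f(6)=6,f(9)=9,f(18)=18 ⇒ 39
n=20: 1·20 2·10 4·5 5·4 10·2 20·1  f→[1+2+4+5+10+20]=42
q^21  k|21↦f(k): 21:21 7:7 3:3 1:1  a_21=32
[q^24] f(1)=1,f(2)=2,f(3)=3,f(4)=4,f(6)=6,f(8)=8,f(12)=12,f(24)=24 ⇒ 60
q^30  k|30↦f(k): 30:30 15:15 10:10 6:6 5:5 3:3 2:2 1:1  a_30=72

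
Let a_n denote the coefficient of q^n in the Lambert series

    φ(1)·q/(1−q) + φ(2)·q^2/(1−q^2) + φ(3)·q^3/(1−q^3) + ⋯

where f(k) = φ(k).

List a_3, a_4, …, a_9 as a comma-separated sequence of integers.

q^3  k|3↦φ(k): 3:2 1:1  a_3=3
d|4:{4,2,1}  Σφ=2+1+1=4
n=5: 1·5 5·1  φ→[1+4]=5
d|6:{1,2,3,6}  Σφ=1+1+2+2=6
q^7  k|7↦φ(k): 7:6 1:1  a_7=7
d|8:{1,2,4,8}  Σφ=1+1+2+4=8
d|9:{9,3,1}  Σφ=6+2+1=9

3, 4, 5, 6, 7, 8, 9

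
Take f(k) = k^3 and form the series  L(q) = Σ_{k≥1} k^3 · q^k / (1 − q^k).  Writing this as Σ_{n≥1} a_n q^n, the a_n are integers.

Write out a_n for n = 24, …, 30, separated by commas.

16380, 15751, 19782, 20440, 25112, 24390, 31752

n=24: 1·24 2·12 3·8 4·6 6·4 8·3 12·2 24·1  f→[1+8+27+64+216+512+1728+13824]=16380
q^25  k|25↦f(k): 1:1 5:125 25:15625  a_25=15751
d|26:{26,13,2,1}  Σf=17576+2197+8+1=19782
q^27  k|27↦f(k): 1:1 3:27 9:729 27:19683  a_27=20440
n=28: 1·28 2·14 4·7 7·4 14·2 28·1  f→[1+8+64+343+2744+21952]=25112
n=29: 29·1 1·29  f→[24389+1]=24390
[q^30] f(30)=27000,f(15)=3375,f(10)=1000,f(6)=216,f(5)=125,f(3)=27,f(2)=8,f(1)=1 ⇒ 31752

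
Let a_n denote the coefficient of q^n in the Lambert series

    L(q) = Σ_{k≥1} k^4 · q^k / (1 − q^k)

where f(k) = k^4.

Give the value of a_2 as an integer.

a_2 = 17

[q^2] f(2)=16,f(1)=1 ⇒ 17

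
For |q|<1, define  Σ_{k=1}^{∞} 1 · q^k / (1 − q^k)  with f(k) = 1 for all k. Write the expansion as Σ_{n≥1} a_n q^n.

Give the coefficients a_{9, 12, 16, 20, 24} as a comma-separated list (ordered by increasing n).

q^9  k|9↦f(k): 9:1 3:1 1:1  a_9=3
[q^12] f(12)=1,f(6)=1,f(4)=1,f(3)=1,f(2)=1,f(1)=1 ⇒ 6
q^16  k|16↦f(k): 1:1 2:1 4:1 8:1 16:1  a_16=5
q^20  k|20↦f(k): 1:1 2:1 4:1 5:1 10:1 20:1  a_20=6
q^24  k|24↦f(k): 1:1 2:1 3:1 4:1 6:1 8:1 12:1 24:1  a_24=8

3, 6, 5, 6, 8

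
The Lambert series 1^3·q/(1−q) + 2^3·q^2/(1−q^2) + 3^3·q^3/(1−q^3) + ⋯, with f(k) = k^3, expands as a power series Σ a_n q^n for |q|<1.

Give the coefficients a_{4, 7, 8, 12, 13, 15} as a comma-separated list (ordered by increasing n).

n=4: 4·1 2·2 1·4  f→[64+8+1]=73
[q^7] f(7)=343,f(1)=1 ⇒ 344
[q^8] f(1)=1,f(2)=8,f(4)=64,f(8)=512 ⇒ 585
[q^12] f(12)=1728,f(6)=216,f(4)=64,f(3)=27,f(2)=8,f(1)=1 ⇒ 2044
d|13:{1,13}  Σf=1+2197=2198
d|15:{1,3,5,15}  Σf=1+27+125+3375=3528

73, 344, 585, 2044, 2198, 3528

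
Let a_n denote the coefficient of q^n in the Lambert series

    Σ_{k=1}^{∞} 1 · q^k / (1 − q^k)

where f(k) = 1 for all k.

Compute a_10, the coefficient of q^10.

a_10 = 4

[q^10] f(1)=1,f(2)=1,f(5)=1,f(10)=1 ⇒ 4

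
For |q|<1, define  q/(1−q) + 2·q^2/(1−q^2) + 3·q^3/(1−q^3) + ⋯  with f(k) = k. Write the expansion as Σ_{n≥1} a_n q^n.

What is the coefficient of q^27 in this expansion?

d|27:{1,3,9,27}  Σf=1+3+9+27=40

a_27 = 40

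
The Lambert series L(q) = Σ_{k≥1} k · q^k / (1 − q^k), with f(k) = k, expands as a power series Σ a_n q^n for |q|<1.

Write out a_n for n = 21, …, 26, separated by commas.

[q^21] f(21)=21,f(7)=7,f(3)=3,f(1)=1 ⇒ 32
n=22: 1·22 2·11 11·2 22·1  f→[1+2+11+22]=36
q^23  k|23↦f(k): 1:1 23:23  a_23=24
[q^24] f(24)=24,f(12)=12,f(8)=8,f(6)=6,f(4)=4,f(3)=3,f(2)=2,f(1)=1 ⇒ 60
[q^25] f(1)=1,f(5)=5,f(25)=25 ⇒ 31
d|26:{26,13,2,1}  Σf=26+13+2+1=42

32, 36, 24, 60, 31, 42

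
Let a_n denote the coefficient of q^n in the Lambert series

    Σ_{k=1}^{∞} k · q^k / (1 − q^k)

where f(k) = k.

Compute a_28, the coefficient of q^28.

a_28 = 56

[q^28] f(1)=1,f(2)=2,f(4)=4,f(7)=7,f(14)=14,f(28)=28 ⇒ 56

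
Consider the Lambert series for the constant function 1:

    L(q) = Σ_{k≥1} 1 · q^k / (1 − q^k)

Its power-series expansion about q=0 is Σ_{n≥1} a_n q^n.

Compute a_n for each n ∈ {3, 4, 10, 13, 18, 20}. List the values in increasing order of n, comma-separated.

[q^3] f(1)=1,f(3)=1 ⇒ 2
n=4: 4·1 2·2 1·4  f→[1+1+1]=3
d|10:{1,2,5,10}  Σf=1+1+1+1=4
[q^13] f(1)=1,f(13)=1 ⇒ 2
[q^18] f(18)=1,f(9)=1,f(6)=1,f(3)=1,f(2)=1,f(1)=1 ⇒ 6
d|20:{1,2,4,5,10,20}  Σf=1+1+1+1+1+1=6

2, 3, 4, 2, 6, 6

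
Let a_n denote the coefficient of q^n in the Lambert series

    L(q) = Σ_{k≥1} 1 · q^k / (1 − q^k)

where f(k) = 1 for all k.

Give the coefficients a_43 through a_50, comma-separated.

2, 6, 6, 4, 2, 10, 3, 6

n=43: 43·1 1·43  f→[1+1]=2
q^44  k|44↦f(k): 44:1 22:1 11:1 4:1 2:1 1:1  a_44=6
[q^45] f(45)=1,f(15)=1,f(9)=1,f(5)=1,f(3)=1,f(1)=1 ⇒ 6
[q^46] f(46)=1,f(23)=1,f(2)=1,f(1)=1 ⇒ 4
d|47:{1,47}  Σf=1+1=2
[q^48] f(48)=1,f(24)=1,f(16)=1,f(12)=1,f(8)=1,f(6)=1,f(4)=1,f(3)=1,f(2)=1,f(1)=1 ⇒ 10
n=49: 1·49 7·7 49·1  f→[1+1+1]=3
n=50: 50·1 25·2 10·5 5·10 2·25 1·50  f→[1+1+1+1+1+1]=6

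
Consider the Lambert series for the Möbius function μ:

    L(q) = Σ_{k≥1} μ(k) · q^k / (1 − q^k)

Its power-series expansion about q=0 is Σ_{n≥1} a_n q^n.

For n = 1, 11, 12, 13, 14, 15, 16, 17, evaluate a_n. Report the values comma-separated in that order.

d|1:{1}  Σμ=1=1
n=11: 11·1 1·11  μ→[(-1)+1]=0
[q^12] μ(12)=0,μ(6)=1,μ(4)=0,μ(3)=-1,μ(2)=-1,μ(1)=1 ⇒ 0
q^13  k|13↦μ(k): 1:1 13:-1  a_13=0
n=14: 1·14 2·7 7·2 14·1  μ→[1+(-1)+(-1)+1]=0
n=15: 15·1 5·3 3·5 1·15  μ→[1+(-1)+(-1)+1]=0
d|16:{16,8,4,2,1}  Σμ=0+0+0+(-1)+1=0
d|17:{17,1}  Σμ=(-1)+1=0

1, 0, 0, 0, 0, 0, 0, 0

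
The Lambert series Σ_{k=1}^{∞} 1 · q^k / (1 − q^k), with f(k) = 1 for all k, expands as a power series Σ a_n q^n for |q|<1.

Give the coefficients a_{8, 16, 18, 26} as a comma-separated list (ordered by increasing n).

4, 5, 6, 4

[q^8] f(1)=1,f(2)=1,f(4)=1,f(8)=1 ⇒ 4
d|16:{1,2,4,8,16}  Σf=1+1+1+1+1=5
[q^18] f(1)=1,f(2)=1,f(3)=1,f(6)=1,f(9)=1,f(18)=1 ⇒ 6
[q^26] f(26)=1,f(13)=1,f(2)=1,f(1)=1 ⇒ 4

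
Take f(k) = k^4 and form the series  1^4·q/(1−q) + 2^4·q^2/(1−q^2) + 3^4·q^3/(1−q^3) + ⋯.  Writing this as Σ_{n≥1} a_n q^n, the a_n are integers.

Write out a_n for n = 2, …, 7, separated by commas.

17, 82, 273, 626, 1394, 2402

d|2:{2,1}  Σf=16+1=17
q^3  k|3↦f(k): 3:81 1:1  a_3=82
q^4  k|4↦f(k): 4:256 2:16 1:1  a_4=273
q^5  k|5↦f(k): 5:625 1:1  a_5=626
d|6:{6,3,2,1}  Σf=1296+81+16+1=1394
q^7  k|7↦f(k): 7:2401 1:1  a_7=2402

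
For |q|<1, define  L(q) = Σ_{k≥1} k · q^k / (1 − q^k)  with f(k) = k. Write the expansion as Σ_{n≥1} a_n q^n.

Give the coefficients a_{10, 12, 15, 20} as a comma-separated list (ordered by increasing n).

q^10  k|10↦f(k): 10:10 5:5 2:2 1:1  a_10=18
n=12: 1·12 2·6 3·4 4·3 6·2 12·1  f→[1+2+3+4+6+12]=28
d|15:{15,5,3,1}  Σf=15+5+3+1=24
n=20: 20·1 10·2 5·4 4·5 2·10 1·20  f→[20+10+5+4+2+1]=42

18, 28, 24, 42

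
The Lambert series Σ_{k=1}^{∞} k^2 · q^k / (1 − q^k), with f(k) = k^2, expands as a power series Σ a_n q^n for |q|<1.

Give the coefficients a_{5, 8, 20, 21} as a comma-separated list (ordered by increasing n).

d|5:{5,1}  Σf=25+1=26
d|8:{8,4,2,1}  Σf=64+16+4+1=85
n=20: 20·1 10·2 5·4 4·5 2·10 1·20  f→[400+100+25+16+4+1]=546
[q^21] f(1)=1,f(3)=9,f(7)=49,f(21)=441 ⇒ 500

26, 85, 546, 500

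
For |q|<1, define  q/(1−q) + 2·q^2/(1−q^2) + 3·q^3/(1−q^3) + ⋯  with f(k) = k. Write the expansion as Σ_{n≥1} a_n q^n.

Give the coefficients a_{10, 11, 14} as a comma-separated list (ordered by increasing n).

n=10: 1·10 2·5 5·2 10·1  f→[1+2+5+10]=18
n=11: 11·1 1·11  f→[11+1]=12
[q^14] f(1)=1,f(2)=2,f(7)=7,f(14)=14 ⇒ 24

18, 12, 24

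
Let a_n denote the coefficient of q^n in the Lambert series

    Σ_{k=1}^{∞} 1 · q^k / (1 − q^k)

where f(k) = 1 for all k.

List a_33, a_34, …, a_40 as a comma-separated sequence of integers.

d|33:{33,11,3,1}  Σf=1+1+1+1=4
n=34: 34·1 17·2 2·17 1·34  f→[1+1+1+1]=4
n=35: 35·1 7·5 5·7 1·35  f→[1+1+1+1]=4
[q^36] f(1)=1,f(2)=1,f(3)=1,f(4)=1,f(6)=1,f(9)=1,f(12)=1,f(18)=1,f(36)=1 ⇒ 9
[q^37] f(37)=1,f(1)=1 ⇒ 2
d|38:{38,19,2,1}  Σf=1+1+1+1=4
q^39  k|39↦f(k): 39:1 13:1 3:1 1:1  a_39=4
d|40:{1,2,4,5,8,10,20,40}  Σf=1+1+1+1+1+1+1+1=8

4, 4, 4, 9, 2, 4, 4, 8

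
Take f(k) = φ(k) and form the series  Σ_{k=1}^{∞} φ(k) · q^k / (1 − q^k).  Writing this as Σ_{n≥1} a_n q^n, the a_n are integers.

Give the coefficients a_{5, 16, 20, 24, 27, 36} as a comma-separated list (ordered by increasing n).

[q^5] φ(5)=4,φ(1)=1 ⇒ 5
d|16:{1,2,4,8,16}  Σφ=1+1+2+4+8=16
n=20: 20·1 10·2 5·4 4·5 2·10 1·20  φ→[8+4+4+2+1+1]=20
n=24: 24·1 12·2 8·3 6·4 4·6 3·8 2·12 1·24  φ→[8+4+4+2+2+2+1+1]=24
d|27:{27,9,3,1}  Σφ=18+6+2+1=27
d|36:{1,2,3,4,6,9,12,18,36}  Σφ=1+1+2+2+2+6+4+6+12=36

5, 16, 20, 24, 27, 36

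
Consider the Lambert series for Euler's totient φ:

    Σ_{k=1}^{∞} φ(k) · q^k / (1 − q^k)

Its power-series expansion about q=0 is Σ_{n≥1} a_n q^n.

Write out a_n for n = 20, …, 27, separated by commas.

[q^20] φ(20)=8,φ(10)=4,φ(5)=4,φ(4)=2,φ(2)=1,φ(1)=1 ⇒ 20
q^21  k|21↦φ(k): 21:12 7:6 3:2 1:1  a_21=21
q^22  k|22↦φ(k): 1:1 2:1 11:10 22:10  a_22=22
d|23:{1,23}  Σφ=1+22=23
d|24:{24,12,8,6,4,3,2,1}  Σφ=8+4+4+2+2+2+1+1=24
n=25: 25·1 5·5 1·25  φ→[20+4+1]=25
d|26:{26,13,2,1}  Σφ=12+12+1+1=26
q^27  k|27↦φ(k): 27:18 9:6 3:2 1:1  a_27=27

20, 21, 22, 23, 24, 25, 26, 27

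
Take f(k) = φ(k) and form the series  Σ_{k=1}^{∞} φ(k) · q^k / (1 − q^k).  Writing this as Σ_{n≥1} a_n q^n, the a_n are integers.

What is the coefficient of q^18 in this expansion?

q^18  k|18↦φ(k): 1:1 2:1 3:2 6:2 9:6 18:6  a_18=18

a_18 = 18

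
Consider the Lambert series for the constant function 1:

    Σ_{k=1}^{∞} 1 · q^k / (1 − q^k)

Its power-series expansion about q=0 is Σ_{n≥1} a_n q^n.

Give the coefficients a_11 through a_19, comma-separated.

2, 6, 2, 4, 4, 5, 2, 6, 2

[q^11] f(11)=1,f(1)=1 ⇒ 2
n=12: 12·1 6·2 4·3 3·4 2·6 1·12  f→[1+1+1+1+1+1]=6
q^13  k|13↦f(k): 1:1 13:1  a_13=2
d|14:{1,2,7,14}  Σf=1+1+1+1=4
d|15:{15,5,3,1}  Σf=1+1+1+1=4
n=16: 1·16 2·8 4·4 8·2 16·1  f→[1+1+1+1+1]=5
[q^17] f(17)=1,f(1)=1 ⇒ 2
[q^18] f(1)=1,f(2)=1,f(3)=1,f(6)=1,f(9)=1,f(18)=1 ⇒ 6
d|19:{19,1}  Σf=1+1=2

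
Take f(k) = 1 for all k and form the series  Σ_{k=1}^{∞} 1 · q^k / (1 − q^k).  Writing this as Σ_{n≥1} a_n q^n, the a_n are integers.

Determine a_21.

a_21 = 4

[q^21] f(1)=1,f(3)=1,f(7)=1,f(21)=1 ⇒ 4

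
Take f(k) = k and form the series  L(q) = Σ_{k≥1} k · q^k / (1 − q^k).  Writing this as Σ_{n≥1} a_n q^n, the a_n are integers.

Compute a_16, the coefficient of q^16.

n=16: 1·16 2·8 4·4 8·2 16·1  f→[1+2+4+8+16]=31

a_16 = 31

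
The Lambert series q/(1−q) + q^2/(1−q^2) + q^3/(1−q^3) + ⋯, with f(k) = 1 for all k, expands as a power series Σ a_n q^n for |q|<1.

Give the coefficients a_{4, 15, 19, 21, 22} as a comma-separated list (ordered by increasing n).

3, 4, 2, 4, 4

[q^4] f(1)=1,f(2)=1,f(4)=1 ⇒ 3
[q^15] f(1)=1,f(3)=1,f(5)=1,f(15)=1 ⇒ 4
d|19:{19,1}  Σf=1+1=2
[q^21] f(1)=1,f(3)=1,f(7)=1,f(21)=1 ⇒ 4
[q^22] f(22)=1,f(11)=1,f(2)=1,f(1)=1 ⇒ 4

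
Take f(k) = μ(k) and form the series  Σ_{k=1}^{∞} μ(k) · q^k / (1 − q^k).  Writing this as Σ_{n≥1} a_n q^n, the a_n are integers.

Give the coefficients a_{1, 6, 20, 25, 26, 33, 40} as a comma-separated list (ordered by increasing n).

1, 0, 0, 0, 0, 0, 0

[q^1] μ(1)=1 ⇒ 1
d|6:{6,3,2,1}  Σμ=1+(-1)+(-1)+1=0
d|20:{1,2,4,5,10,20}  Σμ=1+(-1)+0+(-1)+1+0=0
q^25  k|25↦μ(k): 1:1 5:-1 25:0  a_25=0
d|26:{1,2,13,26}  Σμ=1+(-1)+(-1)+1=0
[q^33] μ(1)=1,μ(3)=-1,μ(11)=-1,μ(33)=1 ⇒ 0
[q^40] μ(40)=0,μ(20)=0,μ(10)=1,μ(8)=0,μ(5)=-1,μ(4)=0,μ(2)=-1,μ(1)=1 ⇒ 0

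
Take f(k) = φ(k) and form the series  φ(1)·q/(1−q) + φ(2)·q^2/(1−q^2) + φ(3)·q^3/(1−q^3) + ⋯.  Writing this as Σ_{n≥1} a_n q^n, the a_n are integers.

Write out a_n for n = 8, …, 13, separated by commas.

q^8  k|8↦φ(k): 1:1 2:1 4:2 8:4  a_8=8
n=9: 9·1 3·3 1·9  φ→[6+2+1]=9
n=10: 10·1 5·2 2·5 1·10  φ→[4+4+1+1]=10
n=11: 1·11 11·1  φ→[1+10]=11
[q^12] φ(12)=4,φ(6)=2,φ(4)=2,φ(3)=2,φ(2)=1,φ(1)=1 ⇒ 12
n=13: 13·1 1·13  φ→[12+1]=13

8, 9, 10, 11, 12, 13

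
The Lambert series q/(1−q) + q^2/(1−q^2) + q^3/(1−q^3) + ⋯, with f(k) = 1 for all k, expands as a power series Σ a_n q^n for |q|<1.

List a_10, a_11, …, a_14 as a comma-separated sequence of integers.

d|10:{1,2,5,10}  Σf=1+1+1+1=4
n=11: 11·1 1·11  f→[1+1]=2
q^12  k|12↦f(k): 12:1 6:1 4:1 3:1 2:1 1:1  a_12=6
n=13: 13·1 1·13  f→[1+1]=2
n=14: 1·14 2·7 7·2 14·1  f→[1+1+1+1]=4

4, 2, 6, 2, 4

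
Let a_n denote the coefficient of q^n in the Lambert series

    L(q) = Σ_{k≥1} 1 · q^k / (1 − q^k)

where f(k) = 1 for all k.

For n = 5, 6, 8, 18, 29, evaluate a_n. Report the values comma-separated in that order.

[q^5] f(1)=1,f(5)=1 ⇒ 2
q^6  k|6↦f(k): 6:1 3:1 2:1 1:1  a_6=4
d|8:{8,4,2,1}  Σf=1+1+1+1=4
q^18  k|18↦f(k): 1:1 2:1 3:1 6:1 9:1 18:1  a_18=6
[q^29] f(29)=1,f(1)=1 ⇒ 2

2, 4, 4, 6, 2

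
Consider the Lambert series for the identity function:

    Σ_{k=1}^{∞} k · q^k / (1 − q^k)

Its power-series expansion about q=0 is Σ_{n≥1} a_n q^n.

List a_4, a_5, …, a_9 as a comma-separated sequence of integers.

[q^4] f(4)=4,f(2)=2,f(1)=1 ⇒ 7
d|5:{5,1}  Σf=5+1=6
n=6: 6·1 3·2 2·3 1·6  f→[6+3+2+1]=12
[q^7] f(7)=7,f(1)=1 ⇒ 8
q^8  k|8↦f(k): 1:1 2:2 4:4 8:8  a_8=15
n=9: 1·9 3·3 9·1  f→[1+3+9]=13

7, 6, 12, 8, 15, 13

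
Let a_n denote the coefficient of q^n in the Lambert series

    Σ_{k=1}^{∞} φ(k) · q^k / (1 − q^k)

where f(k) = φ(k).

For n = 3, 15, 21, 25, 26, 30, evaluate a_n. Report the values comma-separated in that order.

q^3  k|3↦φ(k): 1:1 3:2  a_3=3
[q^15] φ(1)=1,φ(3)=2,φ(5)=4,φ(15)=8 ⇒ 15
n=21: 21·1 7·3 3·7 1·21  φ→[12+6+2+1]=21
[q^25] φ(1)=1,φ(5)=4,φ(25)=20 ⇒ 25
[q^26] φ(1)=1,φ(2)=1,φ(13)=12,φ(26)=12 ⇒ 26
d|30:{30,15,10,6,5,3,2,1}  Σφ=8+8+4+2+4+2+1+1=30

3, 15, 21, 25, 26, 30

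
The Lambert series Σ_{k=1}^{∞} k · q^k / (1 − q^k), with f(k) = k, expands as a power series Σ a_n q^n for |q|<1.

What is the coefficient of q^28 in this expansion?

n=28: 1·28 2·14 4·7 7·4 14·2 28·1  f→[1+2+4+7+14+28]=56

a_28 = 56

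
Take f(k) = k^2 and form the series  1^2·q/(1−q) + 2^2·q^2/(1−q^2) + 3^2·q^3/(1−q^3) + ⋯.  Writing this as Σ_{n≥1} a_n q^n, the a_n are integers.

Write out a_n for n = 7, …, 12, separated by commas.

n=7: 1·7 7·1  f→[1+49]=50
n=8: 8·1 4·2 2·4 1·8  f→[64+16+4+1]=85
q^9  k|9↦f(k): 9:81 3:9 1:1  a_9=91
n=10: 10·1 5·2 2·5 1·10  f→[100+25+4+1]=130
n=11: 1·11 11·1  f→[1+121]=122
d|12:{12,6,4,3,2,1}  Σf=144+36+16+9+4+1=210

50, 85, 91, 130, 122, 210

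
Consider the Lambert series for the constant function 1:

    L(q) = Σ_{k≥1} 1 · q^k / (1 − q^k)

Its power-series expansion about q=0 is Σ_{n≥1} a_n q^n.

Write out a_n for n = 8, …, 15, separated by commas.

n=8: 8·1 4·2 2·4 1·8  f→[1+1+1+1]=4
q^9  k|9↦f(k): 9:1 3:1 1:1  a_9=3
n=10: 1·10 2·5 5·2 10·1  f→[1+1+1+1]=4
q^11  k|11↦f(k): 11:1 1:1  a_11=2
n=12: 12·1 6·2 4·3 3·4 2·6 1·12  f→[1+1+1+1+1+1]=6
[q^13] f(1)=1,f(13)=1 ⇒ 2
[q^14] f(1)=1,f(2)=1,f(7)=1,f(14)=1 ⇒ 4
q^15  k|15↦f(k): 1:1 3:1 5:1 15:1  a_15=4

4, 3, 4, 2, 6, 2, 4, 4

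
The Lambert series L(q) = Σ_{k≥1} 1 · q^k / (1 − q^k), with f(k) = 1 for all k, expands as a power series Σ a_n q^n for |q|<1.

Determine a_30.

n=30: 1·30 2·15 3·10 5·6 6·5 10·3 15·2 30·1  f→[1+1+1+1+1+1+1+1]=8

a_30 = 8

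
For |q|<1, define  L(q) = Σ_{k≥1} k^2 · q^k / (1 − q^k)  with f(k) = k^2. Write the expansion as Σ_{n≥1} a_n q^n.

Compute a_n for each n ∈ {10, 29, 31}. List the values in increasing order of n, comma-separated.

130, 842, 962

[q^10] f(1)=1,f(2)=4,f(5)=25,f(10)=100 ⇒ 130
d|29:{1,29}  Σf=1+841=842
q^31  k|31↦f(k): 31:961 1:1  a_31=962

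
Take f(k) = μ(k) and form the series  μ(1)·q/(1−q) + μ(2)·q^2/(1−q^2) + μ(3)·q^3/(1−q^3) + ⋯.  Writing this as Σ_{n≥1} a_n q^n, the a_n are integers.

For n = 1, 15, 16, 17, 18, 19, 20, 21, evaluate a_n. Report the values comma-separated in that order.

n=1: 1·1  μ→[1]=1
[q^15] μ(1)=1,μ(3)=-1,μ(5)=-1,μ(15)=1 ⇒ 0
d|16:{16,8,4,2,1}  Σμ=0+0+0+(-1)+1=0
[q^17] μ(1)=1,μ(17)=-1 ⇒ 0
d|18:{18,9,6,3,2,1}  Σμ=0+0+1+(-1)+(-1)+1=0
n=19: 19·1 1·19  μ→[(-1)+1]=0
q^20  k|20↦μ(k): 1:1 2:-1 4:0 5:-1 10:1 20:0  a_20=0
[q^21] μ(21)=1,μ(7)=-1,μ(3)=-1,μ(1)=1 ⇒ 0

1, 0, 0, 0, 0, 0, 0, 0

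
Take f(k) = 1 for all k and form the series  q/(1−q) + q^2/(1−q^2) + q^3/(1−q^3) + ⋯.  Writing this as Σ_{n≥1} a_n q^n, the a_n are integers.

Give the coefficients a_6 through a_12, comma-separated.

[q^6] f(1)=1,f(2)=1,f(3)=1,f(6)=1 ⇒ 4
q^7  k|7↦f(k): 1:1 7:1  a_7=2
[q^8] f(1)=1,f(2)=1,f(4)=1,f(8)=1 ⇒ 4
d|9:{1,3,9}  Σf=1+1+1=3
q^10  k|10↦f(k): 1:1 2:1 5:1 10:1  a_10=4
q^11  k|11↦f(k): 1:1 11:1  a_11=2
[q^12] f(1)=1,f(2)=1,f(3)=1,f(4)=1,f(6)=1,f(12)=1 ⇒ 6

4, 2, 4, 3, 4, 2, 6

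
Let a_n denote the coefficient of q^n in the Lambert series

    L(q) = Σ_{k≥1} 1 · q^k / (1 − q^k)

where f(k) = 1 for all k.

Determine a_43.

[q^43] f(43)=1,f(1)=1 ⇒ 2

a_43 = 2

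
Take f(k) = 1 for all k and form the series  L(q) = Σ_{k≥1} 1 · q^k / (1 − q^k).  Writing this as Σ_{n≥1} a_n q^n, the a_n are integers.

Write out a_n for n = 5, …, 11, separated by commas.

q^5  k|5↦f(k): 5:1 1:1  a_5=2
n=6: 1·6 2·3 3·2 6·1  f→[1+1+1+1]=4
d|7:{1,7}  Σf=1+1=2
n=8: 8·1 4·2 2·4 1·8  f→[1+1+1+1]=4
q^9  k|9↦f(k): 9:1 3:1 1:1  a_9=3
n=10: 10·1 5·2 2·5 1·10  f→[1+1+1+1]=4
[q^11] f(1)=1,f(11)=1 ⇒ 2

2, 4, 2, 4, 3, 4, 2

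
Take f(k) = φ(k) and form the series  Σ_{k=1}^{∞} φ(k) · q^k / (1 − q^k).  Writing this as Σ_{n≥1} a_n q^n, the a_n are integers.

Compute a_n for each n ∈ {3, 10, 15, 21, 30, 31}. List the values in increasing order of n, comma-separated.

d|3:{1,3}  Σφ=1+2=3
n=10: 10·1 5·2 2·5 1·10  φ→[4+4+1+1]=10
n=15: 15·1 5·3 3·5 1·15  φ→[8+4+2+1]=15
q^21  k|21↦φ(k): 21:12 7:6 3:2 1:1  a_21=21
n=30: 1·30 2·15 3·10 5·6 6·5 10·3 15·2 30·1  φ→[1+1+2+4+2+4+8+8]=30
d|31:{1,31}  Σφ=1+30=31

3, 10, 15, 21, 30, 31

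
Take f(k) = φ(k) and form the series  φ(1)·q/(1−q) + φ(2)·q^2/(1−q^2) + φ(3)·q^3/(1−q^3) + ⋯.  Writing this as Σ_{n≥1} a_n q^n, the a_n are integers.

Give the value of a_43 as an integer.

n=43: 1·43 43·1  φ→[1+42]=43

a_43 = 43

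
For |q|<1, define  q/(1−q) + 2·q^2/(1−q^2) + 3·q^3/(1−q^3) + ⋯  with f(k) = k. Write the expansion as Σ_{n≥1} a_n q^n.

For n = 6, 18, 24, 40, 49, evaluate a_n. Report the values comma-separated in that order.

12, 39, 60, 90, 57

d|6:{6,3,2,1}  Σf=6+3+2+1=12
q^18  k|18↦f(k): 1:1 2:2 3:3 6:6 9:9 18:18  a_18=39
n=24: 24·1 12·2 8·3 6·4 4·6 3·8 2·12 1·24  f→[24+12+8+6+4+3+2+1]=60
d|40:{1,2,4,5,8,10,20,40}  Σf=1+2+4+5+8+10+20+40=90
[q^49] f(1)=1,f(7)=7,f(49)=49 ⇒ 57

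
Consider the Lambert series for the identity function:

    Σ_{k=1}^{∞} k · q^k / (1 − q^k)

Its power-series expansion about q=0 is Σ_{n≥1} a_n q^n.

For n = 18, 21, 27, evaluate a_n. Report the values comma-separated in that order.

39, 32, 40

d|18:{1,2,3,6,9,18}  Σf=1+2+3+6+9+18=39
q^21  k|21↦f(k): 21:21 7:7 3:3 1:1  a_21=32
n=27: 1·27 3·9 9·3 27·1  f→[1+3+9+27]=40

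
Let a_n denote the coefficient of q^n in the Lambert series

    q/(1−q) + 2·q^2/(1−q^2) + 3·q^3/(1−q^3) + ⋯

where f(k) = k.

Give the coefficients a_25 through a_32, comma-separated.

31, 42, 40, 56, 30, 72, 32, 63

n=25: 25·1 5·5 1·25  f→[25+5+1]=31
[q^26] f(26)=26,f(13)=13,f(2)=2,f(1)=1 ⇒ 42
n=27: 1·27 3·9 9·3 27·1  f→[1+3+9+27]=40
n=28: 28·1 14·2 7·4 4·7 2·14 1·28  f→[28+14+7+4+2+1]=56
[q^29] f(29)=29,f(1)=1 ⇒ 30
q^30  k|30↦f(k): 30:30 15:15 10:10 6:6 5:5 3:3 2:2 1:1  a_30=72
d|31:{1,31}  Σf=1+31=32
q^32  k|32↦f(k): 1:1 2:2 4:4 8:8 16:16 32:32  a_32=63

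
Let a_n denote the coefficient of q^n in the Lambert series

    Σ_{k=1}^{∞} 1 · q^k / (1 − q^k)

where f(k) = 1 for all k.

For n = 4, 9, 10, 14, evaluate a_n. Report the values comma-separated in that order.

3, 3, 4, 4

n=4: 1·4 2·2 4·1  f→[1+1+1]=3
n=9: 1·9 3·3 9·1  f→[1+1+1]=3
[q^10] f(1)=1,f(2)=1,f(5)=1,f(10)=1 ⇒ 4
d|14:{1,2,7,14}  Σf=1+1+1+1=4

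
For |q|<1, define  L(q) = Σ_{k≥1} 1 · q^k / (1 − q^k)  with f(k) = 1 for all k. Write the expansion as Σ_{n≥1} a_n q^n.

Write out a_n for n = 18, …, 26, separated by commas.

6, 2, 6, 4, 4, 2, 8, 3, 4

d|18:{1,2,3,6,9,18}  Σf=1+1+1+1+1+1=6
n=19: 1·19 19·1  f→[1+1]=2
d|20:{20,10,5,4,2,1}  Σf=1+1+1+1+1+1=6
q^21  k|21↦f(k): 1:1 3:1 7:1 21:1  a_21=4
[q^22] f(22)=1,f(11)=1,f(2)=1,f(1)=1 ⇒ 4
d|23:{23,1}  Σf=1+1=2
q^24  k|24↦f(k): 24:1 12:1 8:1 6:1 4:1 3:1 2:1 1:1  a_24=8
d|25:{25,5,1}  Σf=1+1+1=3
q^26  k|26↦f(k): 26:1 13:1 2:1 1:1  a_26=4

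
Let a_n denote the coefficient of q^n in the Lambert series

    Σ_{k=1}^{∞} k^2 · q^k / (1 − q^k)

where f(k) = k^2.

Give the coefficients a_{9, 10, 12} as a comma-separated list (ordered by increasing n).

91, 130, 210

q^9  k|9↦f(k): 9:81 3:9 1:1  a_9=91
q^10  k|10↦f(k): 1:1 2:4 5:25 10:100  a_10=130
[q^12] f(1)=1,f(2)=4,f(3)=9,f(4)=16,f(6)=36,f(12)=144 ⇒ 210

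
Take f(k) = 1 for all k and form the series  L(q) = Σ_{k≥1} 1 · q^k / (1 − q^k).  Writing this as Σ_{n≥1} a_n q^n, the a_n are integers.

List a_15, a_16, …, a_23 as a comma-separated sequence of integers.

4, 5, 2, 6, 2, 6, 4, 4, 2

n=15: 1·15 3·5 5·3 15·1  f→[1+1+1+1]=4
n=16: 16·1 8·2 4·4 2·8 1·16  f→[1+1+1+1+1]=5
[q^17] f(17)=1,f(1)=1 ⇒ 2
q^18  k|18↦f(k): 18:1 9:1 6:1 3:1 2:1 1:1  a_18=6
d|19:{19,1}  Σf=1+1=2
d|20:{20,10,5,4,2,1}  Σf=1+1+1+1+1+1=6
d|21:{21,7,3,1}  Σf=1+1+1+1=4
[q^22] f(22)=1,f(11)=1,f(2)=1,f(1)=1 ⇒ 4
d|23:{1,23}  Σf=1+1=2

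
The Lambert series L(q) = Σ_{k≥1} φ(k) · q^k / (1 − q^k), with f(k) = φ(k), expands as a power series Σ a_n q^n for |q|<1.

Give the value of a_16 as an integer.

d|16:{1,2,4,8,16}  Σφ=1+1+2+4+8=16

a_16 = 16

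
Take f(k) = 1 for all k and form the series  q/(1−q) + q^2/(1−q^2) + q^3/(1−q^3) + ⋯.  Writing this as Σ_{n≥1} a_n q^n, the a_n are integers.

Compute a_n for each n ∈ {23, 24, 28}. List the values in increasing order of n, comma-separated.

n=23: 1·23 23·1  f→[1+1]=2
n=24: 1·24 2·12 3·8 4·6 6·4 8·3 12·2 24·1  f→[1+1+1+1+1+1+1+1]=8
q^28  k|28↦f(k): 1:1 2:1 4:1 7:1 14:1 28:1  a_28=6

2, 8, 6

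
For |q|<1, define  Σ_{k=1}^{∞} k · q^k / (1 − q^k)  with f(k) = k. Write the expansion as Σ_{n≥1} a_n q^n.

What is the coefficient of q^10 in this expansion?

d|10:{10,5,2,1}  Σf=10+5+2+1=18

a_10 = 18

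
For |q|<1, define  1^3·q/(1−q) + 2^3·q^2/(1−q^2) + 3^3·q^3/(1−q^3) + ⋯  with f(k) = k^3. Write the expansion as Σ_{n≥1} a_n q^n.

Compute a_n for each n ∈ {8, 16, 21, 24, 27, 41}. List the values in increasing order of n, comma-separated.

d|8:{1,2,4,8}  Σf=1+8+64+512=585
d|16:{16,8,4,2,1}  Σf=4096+512+64+8+1=4681
q^21  k|21↦f(k): 1:1 3:27 7:343 21:9261  a_21=9632
q^24  k|24↦f(k): 24:13824 12:1728 8:512 6:216 4:64 3:27 2:8 1:1  a_24=16380
q^27  k|27↦f(k): 1:1 3:27 9:729 27:19683  a_27=20440
[q^41] f(41)=68921,f(1)=1 ⇒ 68922

585, 4681, 9632, 16380, 20440, 68922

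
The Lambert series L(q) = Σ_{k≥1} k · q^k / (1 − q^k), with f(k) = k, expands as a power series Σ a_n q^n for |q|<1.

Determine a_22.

q^22  k|22↦f(k): 22:22 11:11 2:2 1:1  a_22=36

a_22 = 36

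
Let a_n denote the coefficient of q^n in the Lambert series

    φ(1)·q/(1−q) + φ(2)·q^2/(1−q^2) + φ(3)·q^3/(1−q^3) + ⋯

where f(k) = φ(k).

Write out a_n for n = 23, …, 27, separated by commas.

[q^23] φ(23)=22,φ(1)=1 ⇒ 23
d|24:{24,12,8,6,4,3,2,1}  Σφ=8+4+4+2+2+2+1+1=24
q^25  k|25↦φ(k): 1:1 5:4 25:20  a_25=25
q^26  k|26↦φ(k): 1:1 2:1 13:12 26:12  a_26=26
d|27:{27,9,3,1}  Σφ=18+6+2+1=27

23, 24, 25, 26, 27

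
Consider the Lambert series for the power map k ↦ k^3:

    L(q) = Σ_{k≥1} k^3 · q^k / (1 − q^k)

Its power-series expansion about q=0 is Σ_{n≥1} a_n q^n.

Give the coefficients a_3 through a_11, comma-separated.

28, 73, 126, 252, 344, 585, 757, 1134, 1332

n=3: 3·1 1·3  f→[27+1]=28
q^4  k|4↦f(k): 1:1 2:8 4:64  a_4=73
q^5  k|5↦f(k): 5:125 1:1  a_5=126
n=6: 1·6 2·3 3·2 6·1  f→[1+8+27+216]=252
n=7: 7·1 1·7  f→[343+1]=344
[q^8] f(8)=512,f(4)=64,f(2)=8,f(1)=1 ⇒ 585
n=9: 9·1 3·3 1·9  f→[729+27+1]=757
n=10: 1·10 2·5 5·2 10·1  f→[1+8+125+1000]=1134
q^11  k|11↦f(k): 1:1 11:1331  a_11=1332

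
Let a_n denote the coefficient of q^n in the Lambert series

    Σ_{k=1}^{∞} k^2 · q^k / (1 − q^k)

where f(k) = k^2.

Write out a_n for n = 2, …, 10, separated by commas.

5, 10, 21, 26, 50, 50, 85, 91, 130

[q^2] f(1)=1,f(2)=4 ⇒ 5
[q^3] f(3)=9,f(1)=1 ⇒ 10
q^4  k|4↦f(k): 1:1 2:4 4:16  a_4=21
q^5  k|5↦f(k): 1:1 5:25  a_5=26
q^6  k|6↦f(k): 1:1 2:4 3:9 6:36  a_6=50
n=7: 7·1 1·7  f→[49+1]=50
n=8: 1·8 2·4 4·2 8·1  f→[1+4+16+64]=85
d|9:{9,3,1}  Σf=81+9+1=91
n=10: 1·10 2·5 5·2 10·1  f→[1+4+25+100]=130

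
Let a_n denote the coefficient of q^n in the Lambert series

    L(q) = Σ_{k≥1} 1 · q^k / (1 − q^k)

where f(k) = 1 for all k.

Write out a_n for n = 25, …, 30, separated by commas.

3, 4, 4, 6, 2, 8

q^25  k|25↦f(k): 1:1 5:1 25:1  a_25=3
q^26  k|26↦f(k): 26:1 13:1 2:1 1:1  a_26=4
[q^27] f(27)=1,f(9)=1,f(3)=1,f(1)=1 ⇒ 4
d|28:{28,14,7,4,2,1}  Σf=1+1+1+1+1+1=6
n=29: 1·29 29·1  f→[1+1]=2
n=30: 30·1 15·2 10·3 6·5 5·6 3·10 2·15 1·30  f→[1+1+1+1+1+1+1+1]=8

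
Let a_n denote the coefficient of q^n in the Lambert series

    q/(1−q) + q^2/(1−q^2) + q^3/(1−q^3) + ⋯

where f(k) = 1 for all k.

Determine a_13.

[q^13] f(1)=1,f(13)=1 ⇒ 2

a_13 = 2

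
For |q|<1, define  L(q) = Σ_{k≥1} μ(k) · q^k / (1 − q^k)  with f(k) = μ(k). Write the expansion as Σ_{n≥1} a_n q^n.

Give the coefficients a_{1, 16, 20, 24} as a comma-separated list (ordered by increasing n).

n=1: 1·1  μ→[1]=1
d|16:{1,2,4,8,16}  Σμ=1+(-1)+0+0+0=0
d|20:{20,10,5,4,2,1}  Σμ=0+1+(-1)+0+(-1)+1=0
q^24  k|24↦μ(k): 24:0 12:0 8:0 6:1 4:0 3:-1 2:-1 1:1  a_24=0

1, 0, 0, 0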